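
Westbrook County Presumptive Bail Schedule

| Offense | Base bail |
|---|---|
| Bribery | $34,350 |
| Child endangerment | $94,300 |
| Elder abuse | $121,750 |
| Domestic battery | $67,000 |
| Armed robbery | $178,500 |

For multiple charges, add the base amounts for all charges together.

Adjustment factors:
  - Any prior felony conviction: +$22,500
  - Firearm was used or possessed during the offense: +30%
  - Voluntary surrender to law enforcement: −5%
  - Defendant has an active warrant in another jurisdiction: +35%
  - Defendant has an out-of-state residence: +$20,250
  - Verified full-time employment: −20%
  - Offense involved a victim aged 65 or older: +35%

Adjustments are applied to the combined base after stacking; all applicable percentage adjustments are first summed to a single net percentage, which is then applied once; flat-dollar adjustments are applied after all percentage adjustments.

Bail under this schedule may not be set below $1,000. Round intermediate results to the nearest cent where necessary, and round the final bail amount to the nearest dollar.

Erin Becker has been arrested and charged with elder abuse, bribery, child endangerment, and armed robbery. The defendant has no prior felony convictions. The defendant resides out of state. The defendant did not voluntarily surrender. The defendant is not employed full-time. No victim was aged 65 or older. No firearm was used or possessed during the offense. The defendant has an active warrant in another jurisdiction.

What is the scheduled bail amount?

Base amounts from the schedule: elder abuse $121,750; bribery $34,350; child endangerment $94,300; armed robbery $178,500.
Stacking rule: sum of all bases. $121,750 + $34,350 + $94,300 + $178,500 = $428,900.
Defendant has an active warrant in another jurisdiction (+35%): $428,900 × 1.35 = $579,015.
Defendant has an out-of-state residence (+$20,250 flat): $579,015 + $20,250 = $599,265.
$599,265 is at or above the $1,000 minimum.

$599,265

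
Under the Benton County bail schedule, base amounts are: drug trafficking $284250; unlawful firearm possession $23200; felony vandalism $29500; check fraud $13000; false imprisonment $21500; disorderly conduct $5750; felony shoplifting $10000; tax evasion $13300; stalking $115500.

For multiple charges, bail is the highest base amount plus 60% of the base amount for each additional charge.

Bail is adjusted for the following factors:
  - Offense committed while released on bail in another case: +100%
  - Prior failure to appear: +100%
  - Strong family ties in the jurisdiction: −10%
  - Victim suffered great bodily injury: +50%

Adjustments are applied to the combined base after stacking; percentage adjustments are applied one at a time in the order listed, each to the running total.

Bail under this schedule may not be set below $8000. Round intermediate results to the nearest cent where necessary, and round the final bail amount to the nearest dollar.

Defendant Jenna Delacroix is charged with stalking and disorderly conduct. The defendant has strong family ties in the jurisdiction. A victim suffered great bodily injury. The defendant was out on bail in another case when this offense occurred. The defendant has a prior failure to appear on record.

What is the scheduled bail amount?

$642330

Base amounts from the schedule: stalking $115500; disorderly conduct $5750.
Stacking rule: highest base plus 60% of each additional charge. Highest is stalking at $115500. Additional: $5750 × 60% = $3450. Combined base = $115500 + $3450 = $118950.
Offense committed while released on bail in another case (+100%): $118950 × 2 = $237900.
Prior failure to appear (+100%): $237900 × 2 = $475800.
Strong family ties in the jurisdiction (−10%): $475800 × 0.9 = $428220.
Victim suffered great bodily injury (+50%): $428220 × 1.5 = $642330.
$642330 is at or above the $8000 minimum.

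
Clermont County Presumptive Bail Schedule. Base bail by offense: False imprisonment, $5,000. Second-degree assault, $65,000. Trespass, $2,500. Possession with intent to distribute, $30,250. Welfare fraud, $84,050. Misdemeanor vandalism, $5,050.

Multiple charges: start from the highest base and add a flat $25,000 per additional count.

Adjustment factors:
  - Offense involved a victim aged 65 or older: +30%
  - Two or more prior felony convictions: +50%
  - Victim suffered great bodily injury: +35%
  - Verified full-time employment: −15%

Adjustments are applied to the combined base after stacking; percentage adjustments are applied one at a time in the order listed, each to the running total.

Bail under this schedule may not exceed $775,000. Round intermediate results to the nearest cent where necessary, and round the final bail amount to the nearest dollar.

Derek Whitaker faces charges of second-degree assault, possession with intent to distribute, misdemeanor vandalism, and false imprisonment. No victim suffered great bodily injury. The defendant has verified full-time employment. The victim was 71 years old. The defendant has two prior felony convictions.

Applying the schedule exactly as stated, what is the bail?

$232,050

Base amounts from the schedule: second-degree assault $65,000; possession with intent to distribute $30,250; misdemeanor vandalism $5,050; false imprisonment $5,000.
Stacking rule: highest base plus $25,000 per additional charge. Highest is second-degree assault at $65,000; 3 additional charges → +$75,000. Combined base = $140,000.
Offense involved a victim aged 65 or older (+30%): $140,000 × 1.3 = $182,000.
Two or more prior felony convictions (+50%): $182,000 × 1.5 = $273,000.
Verified full-time employment (−15%): $273,000 × 0.85 = $232,050.
$232,050 is within the $775,000 maximum.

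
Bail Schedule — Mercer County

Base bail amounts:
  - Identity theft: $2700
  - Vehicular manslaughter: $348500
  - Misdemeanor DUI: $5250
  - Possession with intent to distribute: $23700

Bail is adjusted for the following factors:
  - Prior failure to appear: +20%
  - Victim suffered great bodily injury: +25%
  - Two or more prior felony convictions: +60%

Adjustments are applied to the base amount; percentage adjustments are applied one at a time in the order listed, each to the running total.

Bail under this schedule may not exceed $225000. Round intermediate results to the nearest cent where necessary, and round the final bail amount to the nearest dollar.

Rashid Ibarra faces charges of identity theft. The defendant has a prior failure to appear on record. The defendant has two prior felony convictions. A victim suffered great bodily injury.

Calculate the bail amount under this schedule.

$6480

Base amounts from the schedule: identity theft $2700.
Single charge. Combined base = $2700.
Prior failure to appear (+20%): $2700 × 1.2 = $3240.
Victim suffered great bodily injury (+25%): $3240 × 1.25 = $4050.
Two or more prior felony convictions (+60%): $4050 × 1.6 = $6480.
$6480 is within the $225000 maximum.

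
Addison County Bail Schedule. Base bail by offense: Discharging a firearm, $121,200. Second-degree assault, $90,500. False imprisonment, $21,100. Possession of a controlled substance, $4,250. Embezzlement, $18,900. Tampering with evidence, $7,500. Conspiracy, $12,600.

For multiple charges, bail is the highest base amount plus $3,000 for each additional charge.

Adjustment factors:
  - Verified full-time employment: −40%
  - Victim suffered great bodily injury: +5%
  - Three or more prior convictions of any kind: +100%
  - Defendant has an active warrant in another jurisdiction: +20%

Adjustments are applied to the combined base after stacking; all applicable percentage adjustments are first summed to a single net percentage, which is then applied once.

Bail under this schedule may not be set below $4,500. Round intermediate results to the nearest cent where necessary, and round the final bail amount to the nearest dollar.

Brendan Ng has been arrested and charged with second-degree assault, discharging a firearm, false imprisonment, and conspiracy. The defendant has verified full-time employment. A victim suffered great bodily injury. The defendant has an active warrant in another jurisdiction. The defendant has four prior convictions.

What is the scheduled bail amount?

Base amounts from the schedule: second-degree assault $90,500; discharging a firearm $121,200; false imprisonment $21,100; conspiracy $12,600.
Stacking rule: highest base plus $3,000 per additional charge. Highest is discharging a firearm at $121,200; 3 additional charges → +$9,000. Combined base = $130,200.
Net percentage adjustment: −40% +5% +100% +20% = +85%. $130,200 × 1.85 = $240,870.
$240,870 is at or above the $4,500 minimum.

$240,870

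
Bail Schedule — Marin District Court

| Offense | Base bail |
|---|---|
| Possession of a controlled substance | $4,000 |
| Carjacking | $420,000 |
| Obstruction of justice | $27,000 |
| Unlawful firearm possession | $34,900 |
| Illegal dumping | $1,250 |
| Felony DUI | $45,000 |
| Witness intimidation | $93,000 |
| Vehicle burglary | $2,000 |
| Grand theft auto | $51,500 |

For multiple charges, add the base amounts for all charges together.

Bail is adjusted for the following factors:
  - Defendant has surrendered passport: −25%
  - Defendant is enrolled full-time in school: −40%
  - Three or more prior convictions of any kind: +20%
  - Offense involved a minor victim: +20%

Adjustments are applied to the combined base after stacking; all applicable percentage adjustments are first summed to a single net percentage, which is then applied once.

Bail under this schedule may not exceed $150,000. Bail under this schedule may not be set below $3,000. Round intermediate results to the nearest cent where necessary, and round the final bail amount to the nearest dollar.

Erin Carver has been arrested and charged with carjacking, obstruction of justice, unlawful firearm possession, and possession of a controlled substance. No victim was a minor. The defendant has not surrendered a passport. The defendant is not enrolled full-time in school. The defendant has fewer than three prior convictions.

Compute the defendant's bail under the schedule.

Base amounts from the schedule: carjacking $420,000; obstruction of justice $27,000; unlawful firearm possession $34,900; possession of a controlled substance $4,000.
Stacking rule: sum of all bases. $420,000 + $27,000 + $34,900 + $4,000 = $485,900.
No adjustment factors apply to this defendant.
Result $485,900 exceeds the maximum of $150,000; bail is capped at $150,000.
$150,000 is at or above the $3,000 minimum.

$150,000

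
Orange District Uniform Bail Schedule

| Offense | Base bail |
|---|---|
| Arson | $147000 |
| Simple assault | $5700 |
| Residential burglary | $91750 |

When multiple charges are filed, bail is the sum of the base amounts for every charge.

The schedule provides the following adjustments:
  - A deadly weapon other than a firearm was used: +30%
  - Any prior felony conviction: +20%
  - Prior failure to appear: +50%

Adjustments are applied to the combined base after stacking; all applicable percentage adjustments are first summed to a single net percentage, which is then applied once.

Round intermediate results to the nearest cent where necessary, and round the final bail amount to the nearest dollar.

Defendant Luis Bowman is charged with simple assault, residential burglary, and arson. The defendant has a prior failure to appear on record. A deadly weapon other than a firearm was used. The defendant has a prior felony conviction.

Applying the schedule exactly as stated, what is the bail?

Base amounts from the schedule: simple assault $5700; residential burglary $91750; arson $147000.
Stacking rule: sum of all bases. $5700 + $91750 + $147000 = $244450.
Net percentage adjustment: +30% +20% +50% = +100%. $244450 × 2 = $488900.

$488900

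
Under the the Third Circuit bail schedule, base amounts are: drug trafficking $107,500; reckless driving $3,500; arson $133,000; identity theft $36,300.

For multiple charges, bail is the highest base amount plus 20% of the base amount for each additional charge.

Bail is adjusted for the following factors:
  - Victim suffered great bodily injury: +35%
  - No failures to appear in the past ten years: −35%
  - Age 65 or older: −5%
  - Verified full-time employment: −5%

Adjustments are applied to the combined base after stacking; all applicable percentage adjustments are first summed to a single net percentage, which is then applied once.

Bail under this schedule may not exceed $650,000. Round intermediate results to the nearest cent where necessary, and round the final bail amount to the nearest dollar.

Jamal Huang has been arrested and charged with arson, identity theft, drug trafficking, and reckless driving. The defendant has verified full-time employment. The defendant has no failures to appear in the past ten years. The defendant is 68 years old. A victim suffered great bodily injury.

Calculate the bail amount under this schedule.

Base amounts from the schedule: arson $133,000; identity theft $36,300; drug trafficking $107,500; reckless driving $3,500.
Stacking rule: highest base plus 20% of each additional charge. Highest is arson at $133,000. Additional: $36,300 × 20% = $7,260; $107,500 × 20% = $21,500; $3,500 × 20% = $700. Combined base = $133,000 + $29,460 = $162,460.
Net percentage adjustment: +35% −35% −5% −5% = −10%. $162,460 × 0.9 = $146,214.
$146,214 is within the $650,000 maximum.

$146,214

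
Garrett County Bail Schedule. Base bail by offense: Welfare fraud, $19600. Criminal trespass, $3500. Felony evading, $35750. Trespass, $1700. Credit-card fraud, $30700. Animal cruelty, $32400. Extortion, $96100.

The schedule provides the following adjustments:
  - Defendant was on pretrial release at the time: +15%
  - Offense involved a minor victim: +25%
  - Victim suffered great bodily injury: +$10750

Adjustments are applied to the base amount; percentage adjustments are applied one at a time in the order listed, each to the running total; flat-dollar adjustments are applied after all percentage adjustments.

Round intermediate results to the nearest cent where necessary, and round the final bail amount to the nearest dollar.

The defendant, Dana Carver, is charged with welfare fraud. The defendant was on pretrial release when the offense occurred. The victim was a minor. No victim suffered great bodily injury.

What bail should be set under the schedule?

Base amounts from the schedule: welfare fraud $19600.
Single charge. Combined base = $19600.
Defendant was on pretrial release at the time (+15%): $19600 × 1.15 = $22540.
Offense involved a minor victim (+25%): $22540 × 1.25 = $28175.

$28175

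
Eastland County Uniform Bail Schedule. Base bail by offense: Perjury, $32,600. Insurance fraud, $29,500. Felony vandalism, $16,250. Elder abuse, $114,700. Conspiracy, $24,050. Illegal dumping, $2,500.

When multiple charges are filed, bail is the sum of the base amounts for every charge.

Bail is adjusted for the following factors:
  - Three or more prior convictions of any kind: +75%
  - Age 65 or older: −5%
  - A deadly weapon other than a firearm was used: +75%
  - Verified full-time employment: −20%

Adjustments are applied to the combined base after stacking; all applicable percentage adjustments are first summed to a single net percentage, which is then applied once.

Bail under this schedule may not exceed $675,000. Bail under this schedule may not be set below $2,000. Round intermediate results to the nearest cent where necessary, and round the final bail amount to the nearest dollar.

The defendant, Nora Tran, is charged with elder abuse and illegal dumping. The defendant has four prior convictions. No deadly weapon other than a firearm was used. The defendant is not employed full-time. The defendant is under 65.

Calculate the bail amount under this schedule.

Base amounts from the schedule: elder abuse $114,700; illegal dumping $2,500.
Stacking rule: sum of all bases. $114,700 + $2,500 = $117,200.
Three or more prior convictions of any kind (+75%): $117,200 × 1.75 = $205,100.
$205,100 is within the $675,000 maximum.
$205,100 is at or above the $2,000 minimum.

$205,100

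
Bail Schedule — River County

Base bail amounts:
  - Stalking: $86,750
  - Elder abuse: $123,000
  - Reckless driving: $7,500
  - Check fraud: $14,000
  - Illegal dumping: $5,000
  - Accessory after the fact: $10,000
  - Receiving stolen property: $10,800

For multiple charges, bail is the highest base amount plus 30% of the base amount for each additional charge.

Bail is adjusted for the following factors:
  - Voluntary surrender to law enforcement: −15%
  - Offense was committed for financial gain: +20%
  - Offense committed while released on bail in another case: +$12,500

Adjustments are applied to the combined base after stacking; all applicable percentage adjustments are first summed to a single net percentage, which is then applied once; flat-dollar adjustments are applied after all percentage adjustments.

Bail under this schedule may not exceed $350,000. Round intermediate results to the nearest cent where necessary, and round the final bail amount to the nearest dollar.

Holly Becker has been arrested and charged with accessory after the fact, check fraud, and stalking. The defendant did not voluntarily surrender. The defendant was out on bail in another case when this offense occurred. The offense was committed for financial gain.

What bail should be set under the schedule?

Base amounts from the schedule: accessory after the fact $10,000; check fraud $14,000; stalking $86,750.
Stacking rule: highest base plus 30% of each additional charge. Highest is stalking at $86,750. Additional: $10,000 × 30% = $3,000; $14,000 × 30% = $4,200. Combined base = $86,750 + $7,200 = $93,950.
Offense was committed for financial gain (+20%): $93,950 × 1.2 = $112,740.
Offense committed while released on bail in another case (+$12,500 flat): $112,740 + $12,500 = $125,240.
$125,240 is within the $350,000 maximum.

$125,240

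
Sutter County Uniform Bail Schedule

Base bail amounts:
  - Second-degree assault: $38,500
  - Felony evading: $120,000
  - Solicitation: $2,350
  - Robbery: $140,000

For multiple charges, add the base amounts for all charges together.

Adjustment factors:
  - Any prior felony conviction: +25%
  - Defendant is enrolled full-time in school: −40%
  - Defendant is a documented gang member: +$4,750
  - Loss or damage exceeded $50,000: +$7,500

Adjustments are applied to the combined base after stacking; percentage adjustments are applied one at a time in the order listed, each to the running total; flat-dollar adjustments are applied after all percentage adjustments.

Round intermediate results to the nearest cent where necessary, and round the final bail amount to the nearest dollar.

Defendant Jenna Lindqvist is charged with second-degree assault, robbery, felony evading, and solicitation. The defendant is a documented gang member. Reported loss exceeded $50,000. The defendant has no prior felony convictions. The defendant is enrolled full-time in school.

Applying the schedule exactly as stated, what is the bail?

$192,760

Base amounts from the schedule: second-degree assault $38,500; robbery $140,000; felony evading $120,000; solicitation $2,350.
Stacking rule: sum of all bases. $38,500 + $140,000 + $120,000 + $2,350 = $300,850.
Defendant is enrolled full-time in school (−40%): $300,850 × 0.6 = $180,510.
Defendant is a documented gang member (+$4,750 flat): $180,510 + $4,750 = $185,260.
Loss or damage exceeded $50,000 (+$7,500 flat): $185,260 + $7,500 = $192,760.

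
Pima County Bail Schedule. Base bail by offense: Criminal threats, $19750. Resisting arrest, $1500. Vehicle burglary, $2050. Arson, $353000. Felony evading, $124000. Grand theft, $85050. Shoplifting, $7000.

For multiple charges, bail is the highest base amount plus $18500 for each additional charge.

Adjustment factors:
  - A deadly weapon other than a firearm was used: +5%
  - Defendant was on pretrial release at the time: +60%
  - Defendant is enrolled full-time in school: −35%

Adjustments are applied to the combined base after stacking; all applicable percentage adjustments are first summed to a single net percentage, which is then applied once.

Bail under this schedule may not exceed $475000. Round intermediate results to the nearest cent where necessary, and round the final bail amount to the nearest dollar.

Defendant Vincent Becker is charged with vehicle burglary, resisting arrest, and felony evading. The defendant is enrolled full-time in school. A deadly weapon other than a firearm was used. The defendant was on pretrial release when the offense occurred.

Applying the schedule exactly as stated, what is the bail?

$209300

Base amounts from the schedule: vehicle burglary $2050; resisting arrest $1500; felony evading $124000.
Stacking rule: highest base plus $18500 per additional charge. Highest is felony evading at $124000; 2 additional charges → +$37000. Combined base = $161000.
Net percentage adjustment: +5% +60% −35% = +30%. $161000 × 1.3 = $209300.
$209300 is within the $475000 maximum.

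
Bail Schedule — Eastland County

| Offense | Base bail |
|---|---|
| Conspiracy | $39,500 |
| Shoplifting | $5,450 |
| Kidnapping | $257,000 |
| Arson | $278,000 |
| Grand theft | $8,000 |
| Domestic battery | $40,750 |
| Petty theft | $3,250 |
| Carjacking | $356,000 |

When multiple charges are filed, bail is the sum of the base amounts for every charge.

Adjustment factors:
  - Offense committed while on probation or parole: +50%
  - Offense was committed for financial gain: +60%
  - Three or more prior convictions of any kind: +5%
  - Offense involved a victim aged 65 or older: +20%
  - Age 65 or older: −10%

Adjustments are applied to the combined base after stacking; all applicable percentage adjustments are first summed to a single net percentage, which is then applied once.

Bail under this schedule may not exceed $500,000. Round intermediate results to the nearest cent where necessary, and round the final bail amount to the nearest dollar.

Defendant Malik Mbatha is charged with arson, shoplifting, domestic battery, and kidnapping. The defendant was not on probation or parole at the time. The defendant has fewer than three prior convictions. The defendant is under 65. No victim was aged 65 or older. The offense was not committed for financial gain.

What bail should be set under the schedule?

$500,000

Base amounts from the schedule: arson $278,000; shoplifting $5,450; domestic battery $40,750; kidnapping $257,000.
Stacking rule: sum of all bases. $278,000 + $5,450 + $40,750 + $257,000 = $581,200.
No adjustment factors apply to this defendant.
Result $581,200 exceeds the maximum of $500,000; bail is capped at $500,000.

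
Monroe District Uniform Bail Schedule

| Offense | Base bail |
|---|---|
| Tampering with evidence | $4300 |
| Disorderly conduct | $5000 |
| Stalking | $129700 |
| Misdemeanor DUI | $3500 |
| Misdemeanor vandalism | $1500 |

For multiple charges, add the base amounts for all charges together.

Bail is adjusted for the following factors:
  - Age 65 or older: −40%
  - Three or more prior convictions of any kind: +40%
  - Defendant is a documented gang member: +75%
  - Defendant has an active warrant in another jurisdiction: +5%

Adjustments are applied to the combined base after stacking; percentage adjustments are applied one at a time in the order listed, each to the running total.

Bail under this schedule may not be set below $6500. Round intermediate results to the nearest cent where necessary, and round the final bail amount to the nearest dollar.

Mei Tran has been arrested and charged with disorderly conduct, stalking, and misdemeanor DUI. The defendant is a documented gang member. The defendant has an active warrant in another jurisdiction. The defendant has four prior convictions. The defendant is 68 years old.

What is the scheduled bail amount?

$213312

Base amounts from the schedule: disorderly conduct $5000; stalking $129700; misdemeanor DUI $3500.
Stacking rule: sum of all bases. $5000 + $129700 + $3500 = $138200.
Age 65 or older (−40%): $138200 × 0.6 = $82920.
Three or more prior convictions of any kind (+40%): $82920 × 1.4 = $116088.
Defendant is a documented gang member (+75%): $116088 × 1.75 = $203154.
Defendant has an active warrant in another jurisdiction (+5%): $203154 × 1.05 = $213311.70.
$213311.70 is at or above the $6500 minimum.
Rounded to the nearest dollar: $213312.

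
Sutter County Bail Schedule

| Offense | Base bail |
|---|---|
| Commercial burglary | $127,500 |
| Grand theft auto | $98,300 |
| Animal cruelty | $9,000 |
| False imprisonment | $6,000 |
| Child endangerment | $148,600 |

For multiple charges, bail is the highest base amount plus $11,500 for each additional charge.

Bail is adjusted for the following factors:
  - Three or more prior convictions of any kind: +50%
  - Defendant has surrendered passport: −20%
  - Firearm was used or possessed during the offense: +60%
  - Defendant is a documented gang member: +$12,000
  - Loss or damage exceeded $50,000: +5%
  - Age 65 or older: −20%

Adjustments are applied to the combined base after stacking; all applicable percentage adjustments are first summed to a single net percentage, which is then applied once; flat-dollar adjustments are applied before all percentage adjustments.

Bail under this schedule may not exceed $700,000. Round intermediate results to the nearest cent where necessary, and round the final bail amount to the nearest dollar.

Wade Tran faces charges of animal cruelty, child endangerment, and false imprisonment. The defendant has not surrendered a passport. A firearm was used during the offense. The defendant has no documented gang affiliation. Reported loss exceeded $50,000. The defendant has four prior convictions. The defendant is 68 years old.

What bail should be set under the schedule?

$334,620

Base amounts from the schedule: animal cruelty $9,000; child endangerment $148,600; false imprisonment $6,000.
Stacking rule: highest base plus $11,500 per additional charge. Highest is child endangerment at $148,600; 2 additional charges → +$23,000. Combined base = $171,600.
Net percentage adjustment: +50% +60% +5% −20% = +95%. $171,600 × 1.95 = $334,620.
$334,620 is within the $700,000 maximum.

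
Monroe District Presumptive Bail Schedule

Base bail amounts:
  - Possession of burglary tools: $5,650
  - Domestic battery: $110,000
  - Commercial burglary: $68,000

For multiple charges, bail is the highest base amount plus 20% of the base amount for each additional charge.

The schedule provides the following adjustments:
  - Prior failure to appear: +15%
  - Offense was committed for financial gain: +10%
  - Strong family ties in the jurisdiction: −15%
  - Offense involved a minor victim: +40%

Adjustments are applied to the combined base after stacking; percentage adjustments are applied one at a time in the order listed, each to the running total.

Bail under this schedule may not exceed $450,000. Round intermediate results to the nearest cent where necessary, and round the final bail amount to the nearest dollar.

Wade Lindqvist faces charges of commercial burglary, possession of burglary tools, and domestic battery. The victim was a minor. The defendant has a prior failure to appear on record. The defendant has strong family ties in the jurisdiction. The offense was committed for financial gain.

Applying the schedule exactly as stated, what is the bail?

Base amounts from the schedule: commercial burglary $68,000; possession of burglary tools $5,650; domestic battery $110,000.
Stacking rule: highest base plus 20% of each additional charge. Highest is domestic battery at $110,000. Additional: $68,000 × 20% = $13,600; $5,650 × 20% = $1,130. Combined base = $110,000 + $14,730 = $124,730.
Prior failure to appear (+15%): $124,730 × 1.15 = $143,439.50.
Offense was committed for financial gain (+10%): $143,439.50 × 1.1 = $157,783.45.
Strong family ties in the jurisdiction (−15%): $157,783.45 × 0.85 = $134,115.93.
Offense involved a minor victim (+40%): $134,115.93 × 1.4 = $187,762.30.
$187,762.30 is within the $450,000 maximum.
Rounded to the nearest dollar: $187,762.

$187,762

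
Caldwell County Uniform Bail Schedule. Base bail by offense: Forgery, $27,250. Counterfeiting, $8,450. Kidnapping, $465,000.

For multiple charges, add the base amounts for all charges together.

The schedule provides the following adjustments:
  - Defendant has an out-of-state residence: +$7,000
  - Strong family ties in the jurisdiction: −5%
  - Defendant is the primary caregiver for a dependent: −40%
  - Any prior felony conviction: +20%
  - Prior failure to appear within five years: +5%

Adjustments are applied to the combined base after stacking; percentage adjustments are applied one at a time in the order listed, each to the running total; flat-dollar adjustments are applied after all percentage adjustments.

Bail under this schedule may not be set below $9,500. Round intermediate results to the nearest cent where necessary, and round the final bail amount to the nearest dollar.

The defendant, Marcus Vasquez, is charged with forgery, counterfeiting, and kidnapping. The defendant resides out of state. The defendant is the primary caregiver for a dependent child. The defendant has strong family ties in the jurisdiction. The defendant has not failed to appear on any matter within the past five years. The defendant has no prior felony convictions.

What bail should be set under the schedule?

$292,399

Base amounts from the schedule: forgery $27,250; counterfeiting $8,450; kidnapping $465,000.
Stacking rule: sum of all bases. $27,250 + $8,450 + $465,000 = $500,700.
Strong family ties in the jurisdiction (−5%): $500,700 × 0.95 = $475,665.
Defendant is the primary caregiver for a dependent (−40%): $475,665 × 0.6 = $285,399.
Defendant has an out-of-state residence (+$7,000 flat): $285,399 + $7,000 = $292,399.
$292,399 is at or above the $9,500 minimum.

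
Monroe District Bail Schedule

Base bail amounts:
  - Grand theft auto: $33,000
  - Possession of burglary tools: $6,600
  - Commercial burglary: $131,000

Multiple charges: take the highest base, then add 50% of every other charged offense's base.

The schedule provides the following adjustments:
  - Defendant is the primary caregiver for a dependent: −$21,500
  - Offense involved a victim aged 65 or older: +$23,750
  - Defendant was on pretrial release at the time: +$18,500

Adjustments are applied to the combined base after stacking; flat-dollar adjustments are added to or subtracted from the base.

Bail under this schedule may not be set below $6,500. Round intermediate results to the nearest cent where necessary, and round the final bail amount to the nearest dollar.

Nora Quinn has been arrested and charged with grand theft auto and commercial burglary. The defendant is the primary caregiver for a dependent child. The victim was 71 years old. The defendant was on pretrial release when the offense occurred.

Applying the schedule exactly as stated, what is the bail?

Base amounts from the schedule: grand theft auto $33,000; commercial burglary $131,000.
Stacking rule: highest base plus 50% of each additional charge. Highest is commercial burglary at $131,000. Additional: $33,000 × 50% = $16,500. Combined base = $131,000 + $16,500 = $147,500.
Defendant is the primary caregiver for a dependent (−$21,500 flat): $147,500 − $21,500 = $126,000.
Offense involved a victim aged 65 or older (+$23,750 flat): $126,000 + $23,750 = $149,750.
Defendant was on pretrial release at the time (+$18,500 flat): $149,750 + $18,500 = $168,250.
$168,250 is at or above the $6,500 minimum.

$168,250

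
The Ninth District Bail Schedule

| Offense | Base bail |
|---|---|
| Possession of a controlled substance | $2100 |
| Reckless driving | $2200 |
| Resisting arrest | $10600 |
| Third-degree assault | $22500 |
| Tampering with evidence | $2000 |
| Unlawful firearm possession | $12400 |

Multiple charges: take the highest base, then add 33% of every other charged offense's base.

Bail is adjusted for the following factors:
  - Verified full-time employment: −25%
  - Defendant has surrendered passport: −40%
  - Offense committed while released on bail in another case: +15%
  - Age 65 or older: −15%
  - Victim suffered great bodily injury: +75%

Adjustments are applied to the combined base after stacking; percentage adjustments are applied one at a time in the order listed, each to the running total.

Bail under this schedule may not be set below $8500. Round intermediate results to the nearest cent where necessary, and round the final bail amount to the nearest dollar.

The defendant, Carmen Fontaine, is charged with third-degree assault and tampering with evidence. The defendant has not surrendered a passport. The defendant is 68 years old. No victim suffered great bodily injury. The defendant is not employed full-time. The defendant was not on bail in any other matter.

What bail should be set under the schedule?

Base amounts from the schedule: third-degree assault $22500; tampering with evidence $2000.
Stacking rule: highest base plus 33% of each additional charge. Highest is third-degree assault at $22500. Additional: $2000 × 33% = $660. Combined base = $22500 + $660 = $23160.
Age 65 or older (−15%): $23160 × 0.85 = $19686.
$19686 is at or above the $8500 minimum.

$19686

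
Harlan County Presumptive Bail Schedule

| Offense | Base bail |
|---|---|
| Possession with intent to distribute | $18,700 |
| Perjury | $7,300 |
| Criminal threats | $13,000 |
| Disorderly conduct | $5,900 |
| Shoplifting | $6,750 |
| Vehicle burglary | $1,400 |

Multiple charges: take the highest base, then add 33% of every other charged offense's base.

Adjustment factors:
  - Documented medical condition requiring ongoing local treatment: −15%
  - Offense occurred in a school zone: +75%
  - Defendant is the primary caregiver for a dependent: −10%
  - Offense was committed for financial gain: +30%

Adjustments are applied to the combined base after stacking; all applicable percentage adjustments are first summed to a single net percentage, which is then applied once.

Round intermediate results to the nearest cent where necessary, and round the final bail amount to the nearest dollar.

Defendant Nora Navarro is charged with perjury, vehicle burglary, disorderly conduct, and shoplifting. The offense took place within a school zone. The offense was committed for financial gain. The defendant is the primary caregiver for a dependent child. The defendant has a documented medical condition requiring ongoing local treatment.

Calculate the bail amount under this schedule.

$21,486

Base amounts from the schedule: perjury $7,300; vehicle burglary $1,400; disorderly conduct $5,900; shoplifting $6,750.
Stacking rule: highest base plus 33% of each additional charge. Highest is perjury at $7,300. Additional: $1,400 × 33% = $462; $5,900 × 33% = $1,947; $6,750 × 33% = $2,227.50. Combined base = $7,300 + $4,636.50 = $11,936.50.
Net percentage adjustment: −15% +75% −10% +30% = +80%. $11,936.50 × 1.8 = $21,485.70.
Rounded to the nearest dollar: $21,486.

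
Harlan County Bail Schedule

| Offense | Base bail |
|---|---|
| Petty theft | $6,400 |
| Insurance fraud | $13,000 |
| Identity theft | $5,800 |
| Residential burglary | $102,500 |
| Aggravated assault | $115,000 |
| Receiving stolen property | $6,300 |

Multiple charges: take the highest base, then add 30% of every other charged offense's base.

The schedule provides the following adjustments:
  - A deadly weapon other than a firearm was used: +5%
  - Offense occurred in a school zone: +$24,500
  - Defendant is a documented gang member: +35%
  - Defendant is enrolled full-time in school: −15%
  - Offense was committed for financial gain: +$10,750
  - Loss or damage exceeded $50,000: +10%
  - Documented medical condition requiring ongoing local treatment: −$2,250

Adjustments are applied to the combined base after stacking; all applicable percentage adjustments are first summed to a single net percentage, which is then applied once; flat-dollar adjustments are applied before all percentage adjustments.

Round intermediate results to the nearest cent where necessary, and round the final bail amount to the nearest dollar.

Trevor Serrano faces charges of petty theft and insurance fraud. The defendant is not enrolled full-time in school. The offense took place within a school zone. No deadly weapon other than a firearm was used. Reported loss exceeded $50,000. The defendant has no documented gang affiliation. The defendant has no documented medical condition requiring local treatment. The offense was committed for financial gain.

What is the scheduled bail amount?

$55,187

Base amounts from the schedule: petty theft $6,400; insurance fraud $13,000.
Stacking rule: highest base plus 30% of each additional charge. Highest is insurance fraud at $13,000. Additional: $6,400 × 30% = $1,920. Combined base = $13,000 + $1,920 = $14,920.
Offense occurred in a school zone (+$24,500 flat): $14,920 + $24,500 = $39,420.
Offense was committed for financial gain (+$10,750 flat): $39,420 + $10,750 = $50,170.
Loss or damage exceeded $50,000 (+10%): $50,170 × 1.1 = $55,187.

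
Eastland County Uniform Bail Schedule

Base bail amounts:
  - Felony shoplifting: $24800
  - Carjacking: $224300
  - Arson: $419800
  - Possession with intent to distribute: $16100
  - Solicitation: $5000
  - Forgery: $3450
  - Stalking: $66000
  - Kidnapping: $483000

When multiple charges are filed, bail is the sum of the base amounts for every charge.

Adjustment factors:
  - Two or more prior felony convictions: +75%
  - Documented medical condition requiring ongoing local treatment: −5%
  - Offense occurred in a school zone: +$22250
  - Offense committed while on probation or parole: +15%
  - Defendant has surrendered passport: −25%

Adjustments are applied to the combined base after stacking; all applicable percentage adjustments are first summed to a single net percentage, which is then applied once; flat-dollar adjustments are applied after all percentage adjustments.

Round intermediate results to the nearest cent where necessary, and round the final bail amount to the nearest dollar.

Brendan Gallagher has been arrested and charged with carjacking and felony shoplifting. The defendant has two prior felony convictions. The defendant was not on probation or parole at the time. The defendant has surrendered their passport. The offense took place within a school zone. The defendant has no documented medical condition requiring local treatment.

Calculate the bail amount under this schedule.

$395900

Base amounts from the schedule: carjacking $224300; felony shoplifting $24800.
Stacking rule: sum of all bases. $224300 + $24800 = $249100.
Net percentage adjustment: +75% −25% = +50%. $249100 × 1.5 = $373650.
Offense occurred in a school zone (+$22250 flat): $373650 + $22250 = $395900.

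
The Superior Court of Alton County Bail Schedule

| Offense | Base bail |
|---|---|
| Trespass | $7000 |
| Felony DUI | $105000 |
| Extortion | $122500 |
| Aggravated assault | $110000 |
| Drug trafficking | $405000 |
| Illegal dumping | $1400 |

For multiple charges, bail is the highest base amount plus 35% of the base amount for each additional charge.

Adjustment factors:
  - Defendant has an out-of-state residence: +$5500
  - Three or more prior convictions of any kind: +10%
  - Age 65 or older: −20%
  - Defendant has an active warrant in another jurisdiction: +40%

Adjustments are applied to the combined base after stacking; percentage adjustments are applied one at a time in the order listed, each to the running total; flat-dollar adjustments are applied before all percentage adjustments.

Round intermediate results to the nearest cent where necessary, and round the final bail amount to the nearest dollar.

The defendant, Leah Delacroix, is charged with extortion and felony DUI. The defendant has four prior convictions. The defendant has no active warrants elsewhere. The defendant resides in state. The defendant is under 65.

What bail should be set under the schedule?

$175175

Base amounts from the schedule: extortion $122500; felony DUI $105000.
Stacking rule: highest base plus 35% of each additional charge. Highest is extortion at $122500. Additional: $105000 × 35% = $36750. Combined base = $122500 + $36750 = $159250.
Three or more prior convictions of any kind (+10%): $159250 × 1.1 = $175175.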